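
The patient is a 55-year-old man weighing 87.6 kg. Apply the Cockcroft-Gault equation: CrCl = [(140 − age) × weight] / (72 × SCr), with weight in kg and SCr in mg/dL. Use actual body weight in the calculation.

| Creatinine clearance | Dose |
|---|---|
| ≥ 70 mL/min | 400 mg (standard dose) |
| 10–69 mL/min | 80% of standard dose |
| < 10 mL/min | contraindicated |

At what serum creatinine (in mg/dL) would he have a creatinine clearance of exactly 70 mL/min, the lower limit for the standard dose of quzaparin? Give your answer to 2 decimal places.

Standard dose requires CrCl ≥ 70 mL/min.
Set (140 − 55) × 87.6 / (72 × SCr) = 70
SCr = (140 − 55) × 87.6 / (72 × 70) = 1.477 mg/dL

1.48 mg/dL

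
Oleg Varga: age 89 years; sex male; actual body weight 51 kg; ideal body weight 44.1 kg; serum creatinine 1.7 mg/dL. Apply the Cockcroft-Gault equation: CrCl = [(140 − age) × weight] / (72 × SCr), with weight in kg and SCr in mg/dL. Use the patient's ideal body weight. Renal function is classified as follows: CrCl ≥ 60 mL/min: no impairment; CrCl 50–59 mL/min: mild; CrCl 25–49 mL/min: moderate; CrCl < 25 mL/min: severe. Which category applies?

CrCl = (140 − 89) × 44.1 / (72 × 1.7) = 2249.1 / 122.40 ≈ 18.4 mL/min
18 mL/min falls in the 'severe' range.

severe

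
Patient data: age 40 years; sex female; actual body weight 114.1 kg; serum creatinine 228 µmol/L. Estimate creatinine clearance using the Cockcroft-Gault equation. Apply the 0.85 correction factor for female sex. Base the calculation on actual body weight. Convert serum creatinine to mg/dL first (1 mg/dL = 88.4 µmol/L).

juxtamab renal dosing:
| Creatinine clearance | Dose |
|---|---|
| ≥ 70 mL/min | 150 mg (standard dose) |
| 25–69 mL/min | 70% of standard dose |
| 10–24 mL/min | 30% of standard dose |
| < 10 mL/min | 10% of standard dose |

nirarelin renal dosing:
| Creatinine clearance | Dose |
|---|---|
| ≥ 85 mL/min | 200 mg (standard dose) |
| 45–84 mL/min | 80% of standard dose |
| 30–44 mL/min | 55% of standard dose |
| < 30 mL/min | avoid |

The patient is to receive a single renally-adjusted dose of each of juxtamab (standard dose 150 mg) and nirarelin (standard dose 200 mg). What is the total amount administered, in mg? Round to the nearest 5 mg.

SCr = 228 / 88.4 = 2.579 mg/dL
CrCl = (140 − 40) × 114.1 / (72 × 2.579) × 0.85 = 11410.0 / 185.69 × 0.85 ≈ 52.2 mL/min
CrCl ≈ 52 mL/min.
juxtamab: 25–69 mL/min → 70% of 150 mg = 105 mg.
nirarelin: 45–84 mL/min → 80% of 200 mg = 160 mg.
Total = 105 + 160 = 265 mg.

265 mg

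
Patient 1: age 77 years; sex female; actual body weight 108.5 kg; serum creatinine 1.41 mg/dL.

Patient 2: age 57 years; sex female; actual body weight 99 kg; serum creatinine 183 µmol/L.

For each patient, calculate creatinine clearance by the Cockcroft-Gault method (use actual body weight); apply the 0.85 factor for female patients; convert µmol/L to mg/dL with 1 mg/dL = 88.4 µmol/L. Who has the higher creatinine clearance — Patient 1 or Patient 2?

Patient 1: CrCl = (140 − 77) × 108.5 / (72 × 1.41) × 0.85 = 6835.5 / 101.52 × 0.85 ≈ 57.2 mL/min
Patient 2: SCr = 183 / 88.4 = 2.07 mg/dL
Patient 2: CrCl = (140 − 57) × 99 / (72 × 2.07) × 0.85 = 8217.0 / 149.04 × 0.85 ≈ 46.9 mL/min
57.2 vs 46.9 mL/min → Patient 1 is higher.

Patient 1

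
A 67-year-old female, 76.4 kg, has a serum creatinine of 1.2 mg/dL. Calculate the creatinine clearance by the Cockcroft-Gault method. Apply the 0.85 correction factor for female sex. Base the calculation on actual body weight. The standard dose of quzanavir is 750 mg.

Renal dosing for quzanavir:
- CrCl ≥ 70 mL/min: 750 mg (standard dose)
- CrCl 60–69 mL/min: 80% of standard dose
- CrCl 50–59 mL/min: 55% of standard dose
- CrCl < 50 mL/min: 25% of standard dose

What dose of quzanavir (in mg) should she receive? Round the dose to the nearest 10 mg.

CrCl = (140 − 67) × 76.4 / (72 × 1.2) × 0.85 = 5577.2 / 86.40 × 0.85 ≈ 54.9 mL/min
CrCl ≈ 55 mL/min → bracket 50–59 mL/min.
55% of 750 mg = 412.5 mg → 410 mg

410 mg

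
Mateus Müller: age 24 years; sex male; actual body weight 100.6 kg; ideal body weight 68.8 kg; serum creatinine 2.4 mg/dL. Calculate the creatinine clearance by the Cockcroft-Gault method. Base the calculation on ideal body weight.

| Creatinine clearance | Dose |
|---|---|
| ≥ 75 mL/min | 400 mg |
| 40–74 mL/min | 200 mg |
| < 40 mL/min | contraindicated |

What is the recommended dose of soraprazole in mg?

200 mg

CrCl = (140 − 24) × 68.8 / (72 × 2.4) = 7980.8 / 172.80 ≈ 46.2 mL/min
CrCl ≈ 46 mL/min → bracket 40–74 mL/min.
Dose for this bracket: 200 mg.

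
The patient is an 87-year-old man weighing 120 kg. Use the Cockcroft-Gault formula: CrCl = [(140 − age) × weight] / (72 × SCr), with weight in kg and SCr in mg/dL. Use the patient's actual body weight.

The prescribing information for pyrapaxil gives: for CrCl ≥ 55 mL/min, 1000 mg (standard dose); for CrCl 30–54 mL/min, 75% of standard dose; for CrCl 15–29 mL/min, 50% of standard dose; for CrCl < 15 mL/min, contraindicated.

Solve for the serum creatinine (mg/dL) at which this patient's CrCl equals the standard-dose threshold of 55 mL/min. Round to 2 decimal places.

Standard dose requires CrCl ≥ 55 mL/min.
Set (140 − 87) × 120 / (72 × SCr) = 55
SCr = (140 − 87) × 120 / (72 × 55) = 1.606 mg/dL

1.61 mg/dL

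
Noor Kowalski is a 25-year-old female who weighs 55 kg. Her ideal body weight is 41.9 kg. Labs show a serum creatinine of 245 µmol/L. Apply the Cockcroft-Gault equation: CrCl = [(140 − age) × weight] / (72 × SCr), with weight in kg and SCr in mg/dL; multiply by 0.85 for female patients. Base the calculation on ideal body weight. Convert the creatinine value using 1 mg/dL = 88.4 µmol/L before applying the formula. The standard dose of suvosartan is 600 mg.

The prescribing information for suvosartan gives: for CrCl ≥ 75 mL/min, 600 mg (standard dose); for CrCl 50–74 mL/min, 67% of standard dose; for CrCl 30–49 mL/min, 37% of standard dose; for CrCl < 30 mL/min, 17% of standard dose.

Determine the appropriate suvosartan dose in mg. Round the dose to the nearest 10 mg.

SCr = 245 / 88.4 = 2.771 mg/dL
CrCl = (140 − 25) × 41.9 / (72 × 2.771) × 0.85 = 4818.5 / 199.51 × 0.85 ≈ 20.5 mL/min
CrCl ≈ 21 mL/min → bracket < 30 mL/min.
17% of 600 mg = 102 mg → 100 mg

100 mg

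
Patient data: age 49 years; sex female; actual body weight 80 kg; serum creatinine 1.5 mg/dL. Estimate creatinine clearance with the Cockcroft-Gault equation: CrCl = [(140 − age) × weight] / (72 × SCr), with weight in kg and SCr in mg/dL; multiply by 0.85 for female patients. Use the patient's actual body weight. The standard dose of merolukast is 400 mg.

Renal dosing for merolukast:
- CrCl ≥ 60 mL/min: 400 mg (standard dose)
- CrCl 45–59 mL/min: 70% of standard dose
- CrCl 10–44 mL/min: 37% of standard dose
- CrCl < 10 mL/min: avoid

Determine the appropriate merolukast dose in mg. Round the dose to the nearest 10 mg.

CrCl = (140 − 49) × 80 / (72 × 1.5) × 0.85 = 7280.0 / 108.00 × 0.85 ≈ 57.3 mL/min
CrCl ≈ 57 mL/min → bracket 45–59 mL/min.
70% of 400 mg = 280 mg

280 mg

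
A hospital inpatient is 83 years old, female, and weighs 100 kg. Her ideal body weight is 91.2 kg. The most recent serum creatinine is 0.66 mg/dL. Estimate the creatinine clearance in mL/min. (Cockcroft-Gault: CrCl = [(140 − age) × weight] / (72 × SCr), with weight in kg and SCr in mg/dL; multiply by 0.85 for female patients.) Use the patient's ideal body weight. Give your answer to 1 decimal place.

93.0 mL/min

CrCl = (140 − 83) × 91.2 / (72 × 0.66) × 0.85 = 5198.4 / 47.52 × 0.85 ≈ 93.0 mL/min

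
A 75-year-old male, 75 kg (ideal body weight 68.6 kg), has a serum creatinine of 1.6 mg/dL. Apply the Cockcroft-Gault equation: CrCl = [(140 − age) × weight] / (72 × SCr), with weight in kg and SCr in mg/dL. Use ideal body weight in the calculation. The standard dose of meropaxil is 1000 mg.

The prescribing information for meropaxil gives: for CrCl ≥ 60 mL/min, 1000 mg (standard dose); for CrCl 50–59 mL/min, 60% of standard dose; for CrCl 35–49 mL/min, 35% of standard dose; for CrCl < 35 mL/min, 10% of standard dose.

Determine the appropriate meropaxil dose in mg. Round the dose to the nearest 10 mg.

CrCl = (140 − 75) × 68.6 / (72 × 1.6) = 4459.0 / 115.20 ≈ 38.7 mL/min
CrCl ≈ 39 mL/min → bracket 35–49 mL/min.
35% of 1000 mg = 350 mg

350 mg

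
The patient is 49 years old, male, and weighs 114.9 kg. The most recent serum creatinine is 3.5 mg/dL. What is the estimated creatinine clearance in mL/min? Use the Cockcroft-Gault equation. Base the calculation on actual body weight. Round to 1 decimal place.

41.5 mL/min

CrCl = (140 − 49) × 114.9 / (72 × 3.5) = 10455.9 / 252.00 ≈ 41.5 mL/min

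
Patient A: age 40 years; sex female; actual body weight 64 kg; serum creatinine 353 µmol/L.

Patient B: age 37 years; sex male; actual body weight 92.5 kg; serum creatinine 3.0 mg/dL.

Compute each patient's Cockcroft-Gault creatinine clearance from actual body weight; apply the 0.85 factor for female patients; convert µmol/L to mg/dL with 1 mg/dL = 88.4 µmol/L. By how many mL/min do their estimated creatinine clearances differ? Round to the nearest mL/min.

Patient A: SCr = 353 / 88.4 = 3.993 mg/dL
Patient A: CrCl = (140 − 40) × 64 / (72 × 3.993) × 0.85 = 6400.0 / 287.50 × 0.85 ≈ 18.9 mL/min
Patient B: CrCl = (140 − 37) × 92.5 / (72 × 3) = 9527.5 / 216.00 ≈ 44.1 mL/min
|18.9 − 44.1| = 25.2 mL/min

25 mL/min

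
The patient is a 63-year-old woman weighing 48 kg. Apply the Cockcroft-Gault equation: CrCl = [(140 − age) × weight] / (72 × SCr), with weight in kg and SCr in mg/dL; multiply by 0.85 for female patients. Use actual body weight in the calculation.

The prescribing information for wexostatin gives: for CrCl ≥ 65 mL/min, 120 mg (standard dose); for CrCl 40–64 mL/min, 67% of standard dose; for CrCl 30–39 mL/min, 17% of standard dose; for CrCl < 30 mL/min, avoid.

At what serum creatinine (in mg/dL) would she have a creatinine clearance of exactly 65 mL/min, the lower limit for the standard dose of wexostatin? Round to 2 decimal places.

Standard dose requires CrCl ≥ 65 mL/min.
Set (140 − 63) × 48 × 0.85 / (72 × SCr) = 65
SCr = (140 − 63) × 48 × 0.85 / (72 × 65) = 0.671 mg/dL

0.67 mg/dL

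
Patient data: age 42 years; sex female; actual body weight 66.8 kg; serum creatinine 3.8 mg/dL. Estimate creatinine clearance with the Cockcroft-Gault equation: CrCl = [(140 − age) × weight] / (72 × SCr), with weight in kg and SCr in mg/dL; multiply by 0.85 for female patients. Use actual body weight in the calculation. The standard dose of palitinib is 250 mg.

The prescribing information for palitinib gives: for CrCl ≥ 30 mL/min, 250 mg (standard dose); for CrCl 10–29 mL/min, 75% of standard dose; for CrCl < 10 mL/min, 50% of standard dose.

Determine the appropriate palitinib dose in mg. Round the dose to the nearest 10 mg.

190 mg

CrCl = (140 − 42) × 66.8 / (72 × 3.8) × 0.85 = 6546.4 / 273.60 × 0.85 ≈ 20.3 mL/min
CrCl ≈ 20 mL/min → bracket 10–29 mL/min.
75% of 250 mg = 187.5 mg → 190 mg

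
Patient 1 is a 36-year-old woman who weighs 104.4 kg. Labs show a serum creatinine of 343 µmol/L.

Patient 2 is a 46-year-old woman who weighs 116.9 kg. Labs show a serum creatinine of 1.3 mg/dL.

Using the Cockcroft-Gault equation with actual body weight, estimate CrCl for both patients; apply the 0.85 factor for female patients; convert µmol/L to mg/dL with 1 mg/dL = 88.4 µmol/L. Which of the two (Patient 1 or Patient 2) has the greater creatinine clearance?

Patient 2

Patient 1: SCr = 343 / 88.4 = 3.88 mg/dL
Patient 1: CrCl = (140 − 36) × 104.4 / (72 × 3.88) × 0.85 = 10857.6 / 279.36 × 0.85 ≈ 33.0 mL/min
Patient 2: CrCl = (140 − 46) × 116.9 / (72 × 1.3) × 0.85 = 10988.6 / 93.60 × 0.85 ≈ 99.8 mL/min
33.0 vs 99.8 mL/min → Patient 2 is higher.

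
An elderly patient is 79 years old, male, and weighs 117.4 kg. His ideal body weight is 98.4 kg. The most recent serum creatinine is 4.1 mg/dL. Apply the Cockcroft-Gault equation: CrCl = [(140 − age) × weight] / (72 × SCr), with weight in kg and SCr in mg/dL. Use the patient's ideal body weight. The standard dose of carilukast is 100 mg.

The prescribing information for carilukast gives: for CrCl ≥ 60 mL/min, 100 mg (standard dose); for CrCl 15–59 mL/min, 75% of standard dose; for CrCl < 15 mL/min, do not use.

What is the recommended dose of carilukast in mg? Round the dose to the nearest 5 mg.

CrCl = (140 − 79) × 98.4 / (72 × 4.1) = 6002.4 / 295.20 ≈ 20.3 mL/min
CrCl ≈ 20 mL/min → bracket 15–59 mL/min.
75% of 100 mg = 75 mg

75 mg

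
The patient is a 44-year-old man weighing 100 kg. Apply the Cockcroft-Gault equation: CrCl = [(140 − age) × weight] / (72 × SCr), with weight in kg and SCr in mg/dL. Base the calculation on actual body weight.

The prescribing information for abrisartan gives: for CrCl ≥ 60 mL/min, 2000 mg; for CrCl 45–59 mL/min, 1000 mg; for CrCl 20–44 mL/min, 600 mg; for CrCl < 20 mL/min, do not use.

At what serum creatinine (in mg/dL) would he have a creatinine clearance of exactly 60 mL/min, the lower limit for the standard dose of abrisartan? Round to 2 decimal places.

Standard dose requires CrCl ≥ 60 mL/min.
Set (140 − 44) × 100 / (72 × SCr) = 60
SCr = (140 − 44) × 100 / (72 × 60) = 2.222 mg/dL

2.22 mg/dL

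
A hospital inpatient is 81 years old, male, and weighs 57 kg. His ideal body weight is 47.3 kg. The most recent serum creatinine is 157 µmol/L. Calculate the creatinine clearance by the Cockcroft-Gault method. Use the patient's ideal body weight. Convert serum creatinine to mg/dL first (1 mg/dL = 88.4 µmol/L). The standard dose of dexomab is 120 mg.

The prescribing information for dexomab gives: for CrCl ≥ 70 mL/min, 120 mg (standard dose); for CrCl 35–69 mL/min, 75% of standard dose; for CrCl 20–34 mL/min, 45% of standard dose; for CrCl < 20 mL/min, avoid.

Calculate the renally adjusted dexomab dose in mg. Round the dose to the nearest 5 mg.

55 mg

SCr = 157 / 88.4 = 1.776 mg/dL
CrCl = (140 − 81) × 47.3 / (72 × 1.776) = 2790.7 / 127.87 ≈ 21.8 mL/min
CrCl ≈ 22 mL/min → bracket 20–34 mL/min.
45% of 120 mg = 54 mg → 55 mg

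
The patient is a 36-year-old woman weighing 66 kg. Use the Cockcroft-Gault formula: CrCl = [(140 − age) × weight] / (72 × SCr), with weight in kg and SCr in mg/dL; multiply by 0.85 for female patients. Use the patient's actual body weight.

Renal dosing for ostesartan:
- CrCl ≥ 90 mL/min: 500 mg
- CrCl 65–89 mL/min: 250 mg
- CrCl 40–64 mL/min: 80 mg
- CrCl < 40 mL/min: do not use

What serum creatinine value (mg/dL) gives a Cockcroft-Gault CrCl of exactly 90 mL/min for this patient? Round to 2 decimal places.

Standard dose requires CrCl ≥ 90 mL/min.
Set (140 − 36) × 66 × 0.85 / (72 × SCr) = 90
SCr = (140 − 36) × 66 × 0.85 / (72 × 90) = 0.900 mg/dL

0.90 mg/dL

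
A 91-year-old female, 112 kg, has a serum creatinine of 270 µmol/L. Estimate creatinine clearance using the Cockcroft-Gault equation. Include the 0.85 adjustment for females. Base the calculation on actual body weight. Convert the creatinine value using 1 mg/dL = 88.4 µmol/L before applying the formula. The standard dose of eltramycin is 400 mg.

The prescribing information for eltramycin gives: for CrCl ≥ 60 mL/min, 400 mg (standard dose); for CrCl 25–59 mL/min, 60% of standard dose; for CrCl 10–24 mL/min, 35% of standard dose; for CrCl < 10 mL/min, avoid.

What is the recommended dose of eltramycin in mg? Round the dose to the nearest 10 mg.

SCr = 270 / 88.4 = 3.054 mg/dL
CrCl = (140 − 91) × 112 / (72 × 3.054) × 0.85 = 5488.0 / 219.89 × 0.85 ≈ 21.2 mL/min
CrCl ≈ 21 mL/min → bracket 10–24 mL/min.
35% of 400 mg = 140 mg

140 mg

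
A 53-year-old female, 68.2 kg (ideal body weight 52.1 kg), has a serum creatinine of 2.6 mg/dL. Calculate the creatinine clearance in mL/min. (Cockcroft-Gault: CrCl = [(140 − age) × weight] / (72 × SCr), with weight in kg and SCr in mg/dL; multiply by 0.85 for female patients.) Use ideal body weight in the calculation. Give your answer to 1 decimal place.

CrCl = (140 − 53) × 52.1 / (72 × 2.6) × 0.85 = 4532.7 / 187.20 × 0.85 ≈ 20.6 mL/min

20.6 mL/min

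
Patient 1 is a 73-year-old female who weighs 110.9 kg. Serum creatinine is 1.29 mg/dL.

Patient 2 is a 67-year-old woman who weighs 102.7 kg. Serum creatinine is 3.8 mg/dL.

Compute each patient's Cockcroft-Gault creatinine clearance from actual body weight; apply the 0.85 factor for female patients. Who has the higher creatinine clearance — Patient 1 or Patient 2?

Patient 1: CrCl = (140 − 73) × 110.9 / (72 × 1.29) × 0.85 = 7430.3 / 92.88 × 0.85 ≈ 68.0 mL/min
Patient 2: CrCl = (140 − 67) × 102.7 / (72 × 3.8) × 0.85 = 7497.1 / 273.60 × 0.85 ≈ 23.3 mL/min
68.0 vs 23.3 mL/min → Patient 1 is higher.

Patient 1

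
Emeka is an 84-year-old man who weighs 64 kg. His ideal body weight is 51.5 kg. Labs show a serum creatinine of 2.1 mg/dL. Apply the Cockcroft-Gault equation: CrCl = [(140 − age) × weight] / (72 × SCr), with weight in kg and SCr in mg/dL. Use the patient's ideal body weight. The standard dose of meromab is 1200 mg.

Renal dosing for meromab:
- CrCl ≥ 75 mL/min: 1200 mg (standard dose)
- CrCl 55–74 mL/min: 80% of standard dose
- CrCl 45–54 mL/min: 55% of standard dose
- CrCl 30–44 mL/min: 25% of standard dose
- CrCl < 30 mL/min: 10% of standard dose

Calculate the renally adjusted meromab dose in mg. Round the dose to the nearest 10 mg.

CrCl = (140 − 84) × 51.5 / (72 × 2.1) = 2884.0 / 151.20 ≈ 19.1 mL/min
CrCl ≈ 19 mL/min → bracket < 30 mL/min.
10% of 1200 mg = 120 mg

120 mg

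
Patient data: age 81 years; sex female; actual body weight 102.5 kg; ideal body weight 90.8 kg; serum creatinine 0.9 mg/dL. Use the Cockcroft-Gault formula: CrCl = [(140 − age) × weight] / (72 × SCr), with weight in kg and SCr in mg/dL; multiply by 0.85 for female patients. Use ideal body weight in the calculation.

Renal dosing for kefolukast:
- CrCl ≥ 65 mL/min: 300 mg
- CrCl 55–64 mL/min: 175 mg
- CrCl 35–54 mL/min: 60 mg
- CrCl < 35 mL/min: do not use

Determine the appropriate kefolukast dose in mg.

CrCl = (140 − 81) × 90.8 / (72 × 0.9) × 0.85 = 5357.2 / 64.80 × 0.85 ≈ 70.3 mL/min
CrCl ≈ 70 mL/min → bracket ≥ 65 mL/min.
Dose for this bracket: 300 mg.

300 mg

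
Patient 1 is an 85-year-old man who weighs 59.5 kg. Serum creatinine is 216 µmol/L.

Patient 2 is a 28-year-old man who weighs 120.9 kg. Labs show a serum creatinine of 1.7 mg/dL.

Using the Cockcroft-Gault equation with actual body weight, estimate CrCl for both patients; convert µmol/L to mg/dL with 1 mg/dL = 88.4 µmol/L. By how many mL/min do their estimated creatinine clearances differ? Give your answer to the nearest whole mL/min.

92 mL/min

Patient 1: SCr = 216 / 88.4 = 2.443 mg/dL
Patient 1: CrCl = (140 − 85) × 59.5 / (72 × 2.443) = 3272.5 / 175.90 ≈ 18.6 mL/min
Patient 2: CrCl = (140 − 28) × 120.9 / (72 × 1.7) = 13540.8 / 122.40 ≈ 110.6 mL/min
|18.6 − 110.6| = 92.0 mL/min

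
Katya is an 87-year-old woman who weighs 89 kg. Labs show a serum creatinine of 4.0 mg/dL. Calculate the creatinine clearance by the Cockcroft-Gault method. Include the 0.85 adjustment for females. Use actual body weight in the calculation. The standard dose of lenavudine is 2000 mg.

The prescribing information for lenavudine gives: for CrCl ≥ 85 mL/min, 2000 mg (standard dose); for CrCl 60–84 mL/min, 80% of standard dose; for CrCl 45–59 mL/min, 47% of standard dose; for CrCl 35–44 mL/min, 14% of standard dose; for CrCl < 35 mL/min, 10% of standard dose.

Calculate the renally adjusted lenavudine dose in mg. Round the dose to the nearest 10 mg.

CrCl = (140 − 87) × 89 / (72 × 4) × 0.85 = 4717.0 / 288.00 × 0.85 ≈ 13.9 mL/min
CrCl ≈ 14 mL/min → bracket < 35 mL/min.
10% of 2000 mg = 200 mg

200 mg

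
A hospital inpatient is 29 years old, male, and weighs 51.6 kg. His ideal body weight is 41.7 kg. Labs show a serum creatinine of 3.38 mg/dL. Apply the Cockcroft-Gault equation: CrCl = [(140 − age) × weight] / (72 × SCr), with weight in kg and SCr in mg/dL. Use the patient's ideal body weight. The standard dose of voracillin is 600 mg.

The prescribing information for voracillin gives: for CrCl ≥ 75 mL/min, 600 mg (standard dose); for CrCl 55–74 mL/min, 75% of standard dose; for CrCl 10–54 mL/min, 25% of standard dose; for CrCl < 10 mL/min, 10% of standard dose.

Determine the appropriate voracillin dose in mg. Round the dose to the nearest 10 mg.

150 mg

CrCl = (140 − 29) × 41.7 / (72 × 3.38) = 4628.7 / 243.36 ≈ 19.0 mL/min
CrCl ≈ 19 mL/min → bracket 10–54 mL/min.
25% of 600 mg = 150 mg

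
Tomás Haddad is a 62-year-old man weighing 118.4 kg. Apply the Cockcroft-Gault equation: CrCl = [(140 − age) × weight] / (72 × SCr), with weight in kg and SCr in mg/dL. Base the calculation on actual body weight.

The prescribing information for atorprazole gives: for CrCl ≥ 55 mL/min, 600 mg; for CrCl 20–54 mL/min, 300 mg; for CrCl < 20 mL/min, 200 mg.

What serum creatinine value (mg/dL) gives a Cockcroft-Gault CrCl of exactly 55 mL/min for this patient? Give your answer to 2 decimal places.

2.33 mg/dL

Standard dose requires CrCl ≥ 55 mL/min.
Set (140 − 62) × 118.4 / (72 × SCr) = 55
SCr = (140 − 62) × 118.4 / (72 × 55) = 2.332 mg/dL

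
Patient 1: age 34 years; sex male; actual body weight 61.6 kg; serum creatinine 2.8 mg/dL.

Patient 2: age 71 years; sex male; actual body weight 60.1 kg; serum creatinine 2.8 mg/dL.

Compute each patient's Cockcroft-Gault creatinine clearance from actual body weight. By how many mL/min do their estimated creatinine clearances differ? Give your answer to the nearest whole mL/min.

12 mL/min

Patient 1: CrCl = (140 − 34) × 61.6 / (72 × 2.8) = 6529.6 / 201.60 ≈ 32.4 mL/min
Patient 2: CrCl = (140 − 71) × 60.1 / (72 × 2.8) = 4146.9 / 201.60 ≈ 20.6 mL/min
|32.4 − 20.6| = 11.8 mL/min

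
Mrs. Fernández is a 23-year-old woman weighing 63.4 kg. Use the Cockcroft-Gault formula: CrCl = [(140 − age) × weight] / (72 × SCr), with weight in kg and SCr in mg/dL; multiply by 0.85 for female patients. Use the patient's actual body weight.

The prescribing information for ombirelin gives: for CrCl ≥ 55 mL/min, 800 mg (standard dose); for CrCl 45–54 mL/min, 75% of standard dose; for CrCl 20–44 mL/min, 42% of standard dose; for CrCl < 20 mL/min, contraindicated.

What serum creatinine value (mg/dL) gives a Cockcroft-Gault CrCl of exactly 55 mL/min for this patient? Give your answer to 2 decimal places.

Standard dose requires CrCl ≥ 55 mL/min.
Set (140 − 23) × 63.4 × 0.85 / (72 × SCr) = 55
SCr = (140 − 23) × 63.4 × 0.85 / (72 × 55) = 1.592 mg/dL

1.59 mg/dL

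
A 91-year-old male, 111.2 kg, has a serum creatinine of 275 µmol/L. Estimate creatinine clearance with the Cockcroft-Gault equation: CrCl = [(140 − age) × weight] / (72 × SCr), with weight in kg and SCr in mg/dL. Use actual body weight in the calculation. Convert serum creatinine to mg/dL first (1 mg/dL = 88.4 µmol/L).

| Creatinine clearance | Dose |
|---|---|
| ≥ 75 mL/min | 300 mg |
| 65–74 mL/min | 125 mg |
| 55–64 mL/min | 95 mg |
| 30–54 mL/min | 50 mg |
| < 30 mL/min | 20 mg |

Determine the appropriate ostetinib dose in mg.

SCr = 275 / 88.4 = 3.111 mg/dL
CrCl = (140 − 91) × 111.2 / (72 × 3.111) = 5448.8 / 223.99 ≈ 24.3 mL/min
CrCl ≈ 24 mL/min → bracket < 30 mL/min.
Dose for this bracket: 20 mg.

20 mg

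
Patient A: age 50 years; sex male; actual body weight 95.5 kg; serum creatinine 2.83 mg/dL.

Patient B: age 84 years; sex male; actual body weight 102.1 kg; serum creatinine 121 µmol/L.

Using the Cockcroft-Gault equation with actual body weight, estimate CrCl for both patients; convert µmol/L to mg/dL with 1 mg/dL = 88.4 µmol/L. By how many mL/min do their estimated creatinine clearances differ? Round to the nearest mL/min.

16 mL/min

Patient A: CrCl = (140 − 50) × 95.5 / (72 × 2.83) = 8595.0 / 203.76 ≈ 42.2 mL/min
Patient B: SCr = 121 / 88.4 = 1.369 mg/dL
Patient B: CrCl = (140 − 84) × 102.1 / (72 × 1.369) = 5717.6 / 98.57 ≈ 58.0 mL/min
|42.2 − 58.0| = 15.8 mL/min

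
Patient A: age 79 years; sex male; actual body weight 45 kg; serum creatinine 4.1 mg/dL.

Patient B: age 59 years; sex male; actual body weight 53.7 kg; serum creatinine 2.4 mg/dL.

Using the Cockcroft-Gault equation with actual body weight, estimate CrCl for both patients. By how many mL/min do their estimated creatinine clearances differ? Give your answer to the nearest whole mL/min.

Patient A: CrCl = (140 − 79) × 45 / (72 × 4.1) = 2745.0 / 295.20 ≈ 9.3 mL/min
Patient B: CrCl = (140 − 59) × 53.7 / (72 × 2.4) = 4349.7 / 172.80 ≈ 25.2 mL/min
|9.3 − 25.2| = 15.9 mL/min

16 mL/min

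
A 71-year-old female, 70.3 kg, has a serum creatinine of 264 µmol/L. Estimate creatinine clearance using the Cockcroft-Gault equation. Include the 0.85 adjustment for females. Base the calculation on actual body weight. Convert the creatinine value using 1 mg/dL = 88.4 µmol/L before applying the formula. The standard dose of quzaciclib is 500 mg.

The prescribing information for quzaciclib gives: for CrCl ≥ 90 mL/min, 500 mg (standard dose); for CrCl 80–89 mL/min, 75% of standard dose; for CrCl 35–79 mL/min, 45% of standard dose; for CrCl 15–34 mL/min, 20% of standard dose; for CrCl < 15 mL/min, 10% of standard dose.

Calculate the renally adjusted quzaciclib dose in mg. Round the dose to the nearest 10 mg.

100 mg

SCr = 264 / 88.4 = 2.986 mg/dL
CrCl = (140 − 71) × 70.3 / (72 × 2.986) × 0.85 = 4850.7 / 214.99 × 0.85 ≈ 19.2 mL/min
CrCl ≈ 19 mL/min → bracket 15–34 mL/min.
20% of 500 mg = 100 mg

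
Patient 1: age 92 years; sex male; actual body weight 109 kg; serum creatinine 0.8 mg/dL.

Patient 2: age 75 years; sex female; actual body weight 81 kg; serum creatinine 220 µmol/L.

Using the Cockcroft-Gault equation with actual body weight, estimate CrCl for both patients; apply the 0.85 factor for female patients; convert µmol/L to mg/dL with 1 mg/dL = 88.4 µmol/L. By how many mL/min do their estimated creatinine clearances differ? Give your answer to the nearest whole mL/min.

66 mL/min

Patient 1: CrCl = (140 − 92) × 109 / (72 × 0.8) = 5232.0 / 57.60 ≈ 90.8 mL/min
Patient 2: SCr = 220 / 88.4 = 2.489 mg/dL
Patient 2: CrCl = (140 − 75) × 81 / (72 × 2.489) × 0.85 = 5265.0 / 179.21 × 0.85 ≈ 25.0 mL/min
|90.8 − 25.0| = 65.8 mL/min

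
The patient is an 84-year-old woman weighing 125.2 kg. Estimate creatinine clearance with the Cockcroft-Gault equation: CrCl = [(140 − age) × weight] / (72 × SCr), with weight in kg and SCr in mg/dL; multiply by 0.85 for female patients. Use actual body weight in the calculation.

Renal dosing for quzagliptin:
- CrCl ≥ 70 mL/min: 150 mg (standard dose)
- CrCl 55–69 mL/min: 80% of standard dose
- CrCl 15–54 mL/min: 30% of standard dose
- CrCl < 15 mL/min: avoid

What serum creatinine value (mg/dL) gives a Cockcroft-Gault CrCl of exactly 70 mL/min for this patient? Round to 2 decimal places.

1.18 mg/dL

Standard dose requires CrCl ≥ 70 mL/min.
Set (140 − 84) × 125.2 × 0.85 / (72 × SCr) = 70
SCr = (140 − 84) × 125.2 × 0.85 / (72 × 70) = 1.182 mg/dL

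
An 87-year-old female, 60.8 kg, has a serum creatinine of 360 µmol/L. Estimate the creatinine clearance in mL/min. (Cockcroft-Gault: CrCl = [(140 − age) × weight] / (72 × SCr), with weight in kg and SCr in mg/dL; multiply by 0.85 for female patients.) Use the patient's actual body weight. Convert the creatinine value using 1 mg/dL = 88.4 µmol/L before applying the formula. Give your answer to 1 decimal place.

SCr = 360 / 88.4 = 4.072 mg/dL
CrCl = (140 − 87) × 60.8 / (72 × 4.072) × 0.85 = 3222.4 / 293.18 × 0.85 ≈ 9.3 mL/min

9.3 mL/min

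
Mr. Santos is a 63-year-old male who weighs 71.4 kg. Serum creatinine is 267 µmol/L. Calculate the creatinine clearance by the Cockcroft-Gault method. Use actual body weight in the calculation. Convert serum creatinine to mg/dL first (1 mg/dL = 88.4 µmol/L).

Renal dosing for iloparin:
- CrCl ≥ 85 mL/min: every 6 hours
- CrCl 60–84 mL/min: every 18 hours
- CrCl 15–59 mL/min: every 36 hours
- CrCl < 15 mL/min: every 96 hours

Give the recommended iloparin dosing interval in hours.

every 36 hours

SCr = 267 / 88.4 = 3.02 mg/dL
CrCl = (140 − 63) × 71.4 / (72 × 3.02) = 5497.8 / 217.44 ≈ 25.3 mL/min
CrCl ≈ 25 mL/min → bracket 15–59 mL/min → every 36 hours.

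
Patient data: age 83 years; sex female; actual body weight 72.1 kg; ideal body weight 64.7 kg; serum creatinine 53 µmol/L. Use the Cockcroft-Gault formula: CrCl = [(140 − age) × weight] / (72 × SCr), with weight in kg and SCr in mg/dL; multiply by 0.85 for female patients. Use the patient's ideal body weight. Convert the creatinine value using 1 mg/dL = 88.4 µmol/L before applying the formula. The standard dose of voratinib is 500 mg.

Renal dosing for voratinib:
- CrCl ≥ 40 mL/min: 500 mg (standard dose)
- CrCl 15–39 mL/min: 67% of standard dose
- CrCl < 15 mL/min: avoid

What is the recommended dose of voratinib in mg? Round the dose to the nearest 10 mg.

SCr = 53 / 88.4 = 0.6 mg/dL
CrCl = (140 − 83) × 64.7 / (72 × 0.6) × 0.85 = 3687.9 / 43.20 × 0.85 ≈ 72.6 mL/min
CrCl ≈ 73 mL/min → bracket ≥ 40 mL/min.
100% of 500 mg = 500 mg

500 mg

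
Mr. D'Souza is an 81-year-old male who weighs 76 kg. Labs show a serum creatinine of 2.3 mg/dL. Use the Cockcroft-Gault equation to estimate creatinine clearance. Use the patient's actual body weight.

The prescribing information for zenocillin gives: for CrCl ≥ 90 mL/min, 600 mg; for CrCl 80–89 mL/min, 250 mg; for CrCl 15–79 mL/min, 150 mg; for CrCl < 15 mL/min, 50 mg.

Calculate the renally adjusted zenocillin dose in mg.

150 mg

CrCl = (140 − 81) × 76 / (72 × 2.3) = 4484.0 / 165.60 ≈ 27.1 mL/min
CrCl ≈ 27 mL/min → bracket 15–79 mL/min.
Dose for this bracket: 150 mg.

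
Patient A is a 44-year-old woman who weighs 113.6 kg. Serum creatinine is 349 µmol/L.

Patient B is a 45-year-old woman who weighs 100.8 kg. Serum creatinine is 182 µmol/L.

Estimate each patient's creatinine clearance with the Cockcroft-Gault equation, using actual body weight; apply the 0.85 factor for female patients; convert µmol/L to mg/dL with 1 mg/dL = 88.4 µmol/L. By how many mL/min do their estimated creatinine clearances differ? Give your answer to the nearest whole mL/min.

Patient A: SCr = 349 / 88.4 = 3.948 mg/dL
Patient A: CrCl = (140 − 44) × 113.6 / (72 × 3.948) × 0.85 = 10905.6 / 284.26 × 0.85 ≈ 32.6 mL/min
Patient B: SCr = 182 / 88.4 = 2.059 mg/dL
Patient B: CrCl = (140 − 45) × 100.8 / (72 × 2.059) × 0.85 = 9576.0 / 148.25 × 0.85 ≈ 54.9 mL/min
|32.6 − 54.9| = 22.3 mL/min

22 mL/min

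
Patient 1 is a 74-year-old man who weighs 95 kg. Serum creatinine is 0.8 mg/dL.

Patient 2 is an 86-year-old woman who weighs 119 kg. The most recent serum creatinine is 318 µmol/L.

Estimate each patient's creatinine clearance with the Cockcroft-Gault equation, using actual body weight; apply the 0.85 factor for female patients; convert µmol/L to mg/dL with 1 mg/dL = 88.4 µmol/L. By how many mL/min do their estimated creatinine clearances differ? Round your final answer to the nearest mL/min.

Patient 1: CrCl = (140 − 74) × 95 / (72 × 0.8) = 6270.0 / 57.60 ≈ 108.9 mL/min
Patient 2: SCr = 318 / 88.4 = 3.597 mg/dL
Patient 2: CrCl = (140 − 86) × 119 / (72 × 3.597) × 0.85 = 6426.0 / 258.98 × 0.85 ≈ 21.1 mL/min
|108.9 − 21.1| = 87.8 mL/min

88 mL/min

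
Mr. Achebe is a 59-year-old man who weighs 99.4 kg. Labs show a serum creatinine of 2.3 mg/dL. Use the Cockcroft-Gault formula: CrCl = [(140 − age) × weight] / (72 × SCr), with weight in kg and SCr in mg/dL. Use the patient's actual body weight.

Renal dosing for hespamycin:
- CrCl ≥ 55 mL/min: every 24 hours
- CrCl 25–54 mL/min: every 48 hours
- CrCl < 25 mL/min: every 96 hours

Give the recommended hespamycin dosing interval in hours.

CrCl = (140 − 59) × 99.4 / (72 × 2.3) = 8051.4 / 165.60 ≈ 48.6 mL/min
CrCl ≈ 49 mL/min → bracket 25–54 mL/min → every 48 hours.

every 48 hours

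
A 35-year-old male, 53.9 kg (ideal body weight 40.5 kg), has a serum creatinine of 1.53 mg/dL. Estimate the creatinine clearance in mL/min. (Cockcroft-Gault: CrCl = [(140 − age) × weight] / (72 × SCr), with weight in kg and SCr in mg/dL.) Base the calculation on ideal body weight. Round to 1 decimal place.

CrCl = (140 − 35) × 40.5 / (72 × 1.53) = 4252.5 / 110.16 ≈ 38.6 mL/min

38.6 mL/min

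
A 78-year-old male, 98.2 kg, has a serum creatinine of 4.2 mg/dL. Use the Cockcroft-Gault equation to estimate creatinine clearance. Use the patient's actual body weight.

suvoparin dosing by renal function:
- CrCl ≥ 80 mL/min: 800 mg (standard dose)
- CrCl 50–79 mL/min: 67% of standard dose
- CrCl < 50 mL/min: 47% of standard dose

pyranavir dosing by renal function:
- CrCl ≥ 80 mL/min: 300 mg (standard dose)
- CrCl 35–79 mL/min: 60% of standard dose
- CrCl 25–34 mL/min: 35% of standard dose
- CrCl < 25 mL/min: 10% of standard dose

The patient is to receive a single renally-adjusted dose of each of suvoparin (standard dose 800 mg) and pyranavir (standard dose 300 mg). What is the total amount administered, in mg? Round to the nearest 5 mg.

405 mg

CrCl = (140 − 78) × 98.2 / (72 × 4.2) = 6088.4 / 302.40 ≈ 20.1 mL/min
CrCl ≈ 20 mL/min.
suvoparin: < 50 mL/min → 47% of 800 mg = 376 mg.
pyranavir: < 25 mL/min → 10% of 300 mg = 30 mg.
Total = 376 + 30 = 406 mg.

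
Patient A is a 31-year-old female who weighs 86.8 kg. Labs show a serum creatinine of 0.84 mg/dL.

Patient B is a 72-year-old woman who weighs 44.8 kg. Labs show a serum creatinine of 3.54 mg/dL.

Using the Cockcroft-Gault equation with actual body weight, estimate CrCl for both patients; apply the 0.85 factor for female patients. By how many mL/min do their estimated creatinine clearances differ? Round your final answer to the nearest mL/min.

Patient A: CrCl = (140 − 31) × 86.8 / (72 × 0.84) × 0.85 = 9461.2 / 60.48 × 0.85 ≈ 133.0 mL/min
Patient B: CrCl = (140 − 72) × 44.8 / (72 × 3.54) × 0.85 = 3046.4 / 254.88 × 0.85 ≈ 10.2 mL/min
|133.0 − 10.2| = 122.8 mL/min

123 mL/min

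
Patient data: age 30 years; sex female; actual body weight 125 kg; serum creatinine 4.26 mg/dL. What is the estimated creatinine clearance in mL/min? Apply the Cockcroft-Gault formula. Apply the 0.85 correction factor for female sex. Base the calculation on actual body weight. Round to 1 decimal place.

CrCl = (140 − 30) × 125 / (72 × 4.26) × 0.85 = 13750.0 / 306.72 × 0.85 ≈ 38.1 mL/min

38.1 mL/min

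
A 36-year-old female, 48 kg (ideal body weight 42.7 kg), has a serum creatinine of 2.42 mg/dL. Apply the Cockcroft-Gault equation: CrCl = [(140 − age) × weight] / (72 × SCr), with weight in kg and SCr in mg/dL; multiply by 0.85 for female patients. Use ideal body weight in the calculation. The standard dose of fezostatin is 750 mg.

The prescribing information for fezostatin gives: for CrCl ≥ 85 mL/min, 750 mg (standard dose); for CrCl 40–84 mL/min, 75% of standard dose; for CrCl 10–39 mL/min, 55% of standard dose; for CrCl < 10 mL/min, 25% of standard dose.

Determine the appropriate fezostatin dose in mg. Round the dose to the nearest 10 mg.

CrCl = (140 − 36) × 42.7 / (72 × 2.42) × 0.85 = 4440.8 / 174.24 × 0.85 ≈ 21.7 mL/min
CrCl ≈ 22 mL/min → bracket 10–39 mL/min.
55% of 750 mg = 412.5 mg → 410 mg

410 mg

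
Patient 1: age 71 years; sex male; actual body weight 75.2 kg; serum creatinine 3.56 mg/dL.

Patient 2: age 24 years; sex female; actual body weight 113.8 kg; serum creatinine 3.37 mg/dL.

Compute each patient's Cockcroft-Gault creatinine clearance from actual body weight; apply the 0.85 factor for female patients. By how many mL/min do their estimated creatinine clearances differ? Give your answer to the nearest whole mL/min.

26 mL/min

Patient 1: CrCl = (140 − 71) × 75.2 / (72 × 3.56) = 5188.8 / 256.32 ≈ 20.2 mL/min
Patient 2: CrCl = (140 − 24) × 113.8 / (72 × 3.37) × 0.85 = 13200.8 / 242.64 × 0.85 ≈ 46.2 mL/min
|20.2 − 46.2| = 26.0 mL/min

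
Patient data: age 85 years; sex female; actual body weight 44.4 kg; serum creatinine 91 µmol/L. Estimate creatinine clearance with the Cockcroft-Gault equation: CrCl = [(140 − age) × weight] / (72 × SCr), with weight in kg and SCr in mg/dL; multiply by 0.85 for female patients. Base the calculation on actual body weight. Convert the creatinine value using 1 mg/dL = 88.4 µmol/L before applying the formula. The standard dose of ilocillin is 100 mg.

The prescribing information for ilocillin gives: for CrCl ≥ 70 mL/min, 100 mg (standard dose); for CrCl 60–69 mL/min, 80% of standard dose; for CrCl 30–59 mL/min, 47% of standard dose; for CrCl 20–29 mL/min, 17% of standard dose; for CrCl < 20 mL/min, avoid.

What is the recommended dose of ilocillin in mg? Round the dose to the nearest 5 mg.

15 mg

SCr = 91 / 88.4 = 1.029 mg/dL
CrCl = (140 − 85) × 44.4 / (72 × 1.029) × 0.85 = 2442.0 / 74.09 × 0.85 ≈ 28.0 mL/min
CrCl ≈ 28 mL/min → bracket 20–29 mL/min.
17% of 100 mg = 17 mg → 15 mg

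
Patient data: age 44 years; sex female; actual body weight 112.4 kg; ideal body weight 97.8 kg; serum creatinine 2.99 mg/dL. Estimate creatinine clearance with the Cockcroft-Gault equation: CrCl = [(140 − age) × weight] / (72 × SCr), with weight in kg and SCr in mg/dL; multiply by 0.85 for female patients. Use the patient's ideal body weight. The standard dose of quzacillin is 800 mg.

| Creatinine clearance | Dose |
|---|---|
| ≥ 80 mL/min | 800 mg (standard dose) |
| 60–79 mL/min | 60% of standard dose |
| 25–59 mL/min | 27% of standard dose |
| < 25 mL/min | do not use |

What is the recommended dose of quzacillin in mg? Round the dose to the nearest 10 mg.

220 mg

CrCl = (140 − 44) × 97.8 / (72 × 2.99) × 0.85 = 9388.8 / 215.28 × 0.85 ≈ 37.1 mL/min
CrCl ≈ 37 mL/min → bracket 25–59 mL/min.
27% of 800 mg = 216 mg → 220 mg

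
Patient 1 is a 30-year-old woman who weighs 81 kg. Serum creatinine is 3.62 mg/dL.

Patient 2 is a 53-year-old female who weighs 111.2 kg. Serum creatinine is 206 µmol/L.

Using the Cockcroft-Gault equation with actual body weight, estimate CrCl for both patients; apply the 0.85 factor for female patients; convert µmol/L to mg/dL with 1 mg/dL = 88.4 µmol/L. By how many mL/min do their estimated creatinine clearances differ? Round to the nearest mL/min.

Patient 1: CrCl = (140 − 30) × 81 / (72 × 3.62) × 0.85 = 8910.0 / 260.64 × 0.85 ≈ 29.1 mL/min
Patient 2: SCr = 206 / 88.4 = 2.33 mg/dL
Patient 2: CrCl = (140 − 53) × 111.2 / (72 × 2.33) × 0.85 = 9674.4 / 167.76 × 0.85 ≈ 49.0 mL/min
|29.1 − 49.0| = 19.9 mL/min

20 mL/min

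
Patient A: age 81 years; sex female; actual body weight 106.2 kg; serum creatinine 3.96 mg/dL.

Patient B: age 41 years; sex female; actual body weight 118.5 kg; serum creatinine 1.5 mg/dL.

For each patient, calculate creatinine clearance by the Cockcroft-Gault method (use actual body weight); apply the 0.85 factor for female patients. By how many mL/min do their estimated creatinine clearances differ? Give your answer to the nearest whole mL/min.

Patient A: CrCl = (140 − 81) × 106.2 / (72 × 3.96) × 0.85 = 6265.8 / 285.12 × 0.85 ≈ 18.7 mL/min
Patient B: CrCl = (140 − 41) × 118.5 / (72 × 1.5) × 0.85 = 11731.5 / 108.00 × 0.85 ≈ 92.3 mL/min
|18.7 − 92.3| = 73.6 mL/min

74 mL/min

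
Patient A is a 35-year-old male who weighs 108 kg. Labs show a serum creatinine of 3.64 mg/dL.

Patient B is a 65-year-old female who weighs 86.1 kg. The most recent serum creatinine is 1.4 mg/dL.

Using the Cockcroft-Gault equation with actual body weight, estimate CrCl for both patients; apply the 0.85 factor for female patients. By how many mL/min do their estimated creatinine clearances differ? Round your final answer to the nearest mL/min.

11 mL/min

Patient A: CrCl = (140 − 35) × 108 / (72 × 3.64) = 11340.0 / 262.08 ≈ 43.3 mL/min
Patient B: CrCl = (140 − 65) × 86.1 / (72 × 1.4) × 0.85 = 6457.5 / 100.80 × 0.85 ≈ 54.5 mL/min
|43.3 − 54.5| = 11.2 mL/min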